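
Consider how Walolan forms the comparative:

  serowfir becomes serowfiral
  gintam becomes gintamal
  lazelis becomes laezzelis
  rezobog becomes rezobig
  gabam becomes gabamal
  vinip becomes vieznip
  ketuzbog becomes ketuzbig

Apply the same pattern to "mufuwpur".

mufuwpural

serowfir and vinip both have last vowel 'i' yet inflect differently (serowfiral, vieznip), so the last vowel is not what conditions the rule; the final letter is.
"mufuwpur" ends in -r. The one such stem in the data (serowfir → serowfiral) adds -al, so the same rule applies.
The other patterns: stems ending in -g change the last vowel to 'i'; stems ending in -p or -s insert -ez- after the first vowel.
So mufuwpur → mufuwpural.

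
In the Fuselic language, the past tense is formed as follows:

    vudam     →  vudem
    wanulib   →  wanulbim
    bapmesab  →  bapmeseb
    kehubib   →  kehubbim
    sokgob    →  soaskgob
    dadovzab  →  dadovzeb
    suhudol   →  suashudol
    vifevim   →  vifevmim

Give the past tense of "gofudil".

dadovzab and kehubib both end in -b yet inflect differently (dadovzeb, kehubbim), so the final letter is not what conditions the rule; the last vowel is.
"gofudil" has last vowel 'i'. The stems whose last vowel is 'i' (kehubib → kehubbim, vifevim → vifevmim, wanulib → wanulbim) delete the last vowel and add -im.
So gofudil → gofudlim.

gofudlim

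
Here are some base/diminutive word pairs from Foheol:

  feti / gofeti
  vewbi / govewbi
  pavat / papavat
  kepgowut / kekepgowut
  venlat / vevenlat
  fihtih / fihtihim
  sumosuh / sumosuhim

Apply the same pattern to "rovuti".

feti and fihtih both have last vowel 'i' yet inflect differently (gofeti, fihtihim), so the last vowel is not what conditions the rule; the final letter is.
"rovuti" ends in -i. The stems ending in -i (feti → gofeti, vewbi → govewbi) add the prefix go-.
The other patterns: stems ending in -t repeat the first consonant+vowel as a prefix; stems ending in -h add -im.
So rovuti → gorovuti.

gorovuti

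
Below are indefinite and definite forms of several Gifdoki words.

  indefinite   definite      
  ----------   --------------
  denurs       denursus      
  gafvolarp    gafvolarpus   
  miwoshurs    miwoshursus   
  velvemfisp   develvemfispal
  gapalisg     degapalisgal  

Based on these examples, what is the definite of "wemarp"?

gafvolarp and velvemfisp both end in -p yet inflect differently (gafvolarpus, develvemfispal), so the final letter is not what conditions the rule; the second-to-last letter is.
"wemarp" has second-to-last letter 'r'. The stems whose second-to-last letter is 'r' (denurs → denursus, gafvolarp → gafvolarpus, miwoshurs → miwoshursus) add -us.
The other pattern: stems whose second-to-last letter is 's' add de- … -al around the stem.
So wemarp → wemarpus.

wemarpus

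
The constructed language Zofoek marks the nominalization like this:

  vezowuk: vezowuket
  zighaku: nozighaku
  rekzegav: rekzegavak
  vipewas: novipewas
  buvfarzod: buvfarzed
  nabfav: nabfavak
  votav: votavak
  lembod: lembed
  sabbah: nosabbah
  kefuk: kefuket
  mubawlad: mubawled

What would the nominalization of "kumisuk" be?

kumisuket

nabfav and mubawlad both have last vowel 'a' yet inflect differently (nabfavak, mubawled), so the last vowel is not what conditions the rule; the final letter is.
"kumisuk" ends in -k. The stems ending in -k (vezowuk → vezowuket, kefuk → kefuket) add -et.
So kumisuk → kumisuket.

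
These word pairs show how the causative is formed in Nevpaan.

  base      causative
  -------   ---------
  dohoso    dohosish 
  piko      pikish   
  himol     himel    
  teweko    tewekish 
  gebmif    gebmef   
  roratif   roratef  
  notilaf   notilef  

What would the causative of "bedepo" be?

"bedepo" ends in a vowel. The stems ending in a vowel (piko → pikish, teweko → tewekish, dohoso → dohosish) drop the final letter and add -ish.
So bedepo → bedepish.

bedepish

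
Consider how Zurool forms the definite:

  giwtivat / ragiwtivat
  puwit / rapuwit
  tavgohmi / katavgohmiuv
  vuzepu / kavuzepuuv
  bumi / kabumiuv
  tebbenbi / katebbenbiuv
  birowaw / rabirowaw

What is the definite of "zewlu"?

kazewluuv

puwit and tavgohmi both have last vowel 'i' yet inflect differently (rapuwit, katavgohmiuv), so the last vowel is not what conditions the rule; whether the stem ends in a vowel or a consonant is.
"zewlu" ends in a vowel. The stems ending in a vowel (tavgohmi → katavgohmiuv, vuzepu → kavuzepuuv, tebbenbi → katebbenbiuv) add ka- … -uv around the stem.
The other pattern: stems ending in a consonant add the prefix ra-.
So zewlu → kazewluuv.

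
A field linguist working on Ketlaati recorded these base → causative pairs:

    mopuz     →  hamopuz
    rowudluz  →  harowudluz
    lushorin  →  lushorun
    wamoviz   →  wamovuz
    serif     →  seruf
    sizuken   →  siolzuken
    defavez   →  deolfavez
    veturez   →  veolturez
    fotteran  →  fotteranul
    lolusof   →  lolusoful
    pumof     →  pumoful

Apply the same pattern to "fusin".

"fusin" has last vowel 'i'. The stems whose last vowel is 'i' (lushorin → lushorun, wamoviz → wamovuz, serif → seruf) change the last vowel to 'u'.
The other patterns: stems whose last vowel is 'u' add the prefix ha-; stems whose last vowel is 'e' insert -ol- after the first vowel; stems whose last vowel is 'a' or 'o' add -ul.
So fusin → fusun.

fusun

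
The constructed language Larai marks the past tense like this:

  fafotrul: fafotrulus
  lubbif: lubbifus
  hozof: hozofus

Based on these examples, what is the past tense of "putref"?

putrefus

Every pair shown (fafotrul → fafotrulus, lubbif → lubbifus, hozof → hozofus) follows the same rule: add -us.
So putref → putrefus.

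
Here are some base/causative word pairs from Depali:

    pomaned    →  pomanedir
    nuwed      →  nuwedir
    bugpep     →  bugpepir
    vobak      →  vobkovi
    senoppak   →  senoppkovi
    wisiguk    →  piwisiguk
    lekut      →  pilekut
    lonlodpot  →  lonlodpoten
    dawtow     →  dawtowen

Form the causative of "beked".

bekedir

vobak and wisiguk both end in -k yet inflect differently (vobkovi, piwisiguk), so the final letter is not what conditions the rule; the last vowel is.
"beked" has last vowel 'e'. The stems whose last vowel is 'e' (pomaned → pomanedir, nuwed → nuwedir, bugpep → bugpepir) add -ir.
So beked → bekedir.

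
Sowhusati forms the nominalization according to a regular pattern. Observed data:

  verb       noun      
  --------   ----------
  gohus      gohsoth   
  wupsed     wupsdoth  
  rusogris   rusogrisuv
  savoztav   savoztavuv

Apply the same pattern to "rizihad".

gohus and rusogris both end in -s yet inflect differently (gohsoth, rusogrisuv), so the final letter is not what conditions the rule; the number of vowels is.
"rizihad" has 3 vowels. The stems with 3 vowels (rusogris → rusogrisuv, savoztav → savoztavuv) add -uv.
The other pattern: stems with 2 vowels delete the last vowel and add -oth.
So rizihad → rizihaduv.

rizihaduv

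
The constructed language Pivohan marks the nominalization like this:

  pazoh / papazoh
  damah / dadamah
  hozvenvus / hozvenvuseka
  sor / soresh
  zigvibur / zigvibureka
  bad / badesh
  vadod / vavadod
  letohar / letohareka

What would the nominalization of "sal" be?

bad and vadod both end in -d yet inflect differently (badesh, vavadod), so the final letter is not what conditions the rule; the number of vowels is.
"sal" has 1 vowel. The stems with 1 vowel (bad → badesh, sor → soresh) add -esh.
So sal → salesh.

salesh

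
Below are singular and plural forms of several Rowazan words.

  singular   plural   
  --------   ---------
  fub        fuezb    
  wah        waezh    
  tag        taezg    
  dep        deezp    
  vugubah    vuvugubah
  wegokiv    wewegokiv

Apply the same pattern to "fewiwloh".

fefewiwloh

wah and vugubah both end in -h yet inflect differently (waezh, vuvugubah), so the final letter is not what conditions the rule; the number of vowels is.
"fewiwloh" has 3 vowels. The stems with 3 vowels (wegokiv → wewegokiv, vugubah → vuvugubah) repeat the first consonant+vowel as a prefix.
So fewiwloh → fefewiwloh.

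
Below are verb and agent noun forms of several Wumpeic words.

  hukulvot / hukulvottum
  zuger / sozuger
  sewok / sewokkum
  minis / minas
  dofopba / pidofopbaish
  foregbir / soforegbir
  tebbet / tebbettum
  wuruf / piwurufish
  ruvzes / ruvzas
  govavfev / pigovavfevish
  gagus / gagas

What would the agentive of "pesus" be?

pesas

tebbet and zuger both have last vowel 'e' yet inflect differently (tebbettum, sozuger), so the last vowel is not what conditions the rule; the final letter is.
"pesus" ends in -s. The stems ending in -s (ruvzes → ruvzas, minis → minas, gagus → gagas) change the last vowel to 'a'.
The other patterns: stems ending in -k or -t double the final consonant and add -um; stems ending in -r add the prefix so-; stems ending in -a, -f or -v add pi- … -ish around the stem.
So pesus → pesas.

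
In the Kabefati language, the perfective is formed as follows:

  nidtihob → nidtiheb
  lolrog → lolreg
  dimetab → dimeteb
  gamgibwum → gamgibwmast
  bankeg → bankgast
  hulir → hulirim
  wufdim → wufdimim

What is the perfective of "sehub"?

lolrog and bankeg both end in -g yet inflect differently (lolreg, bankgast), so the final letter is not what conditions the rule; the last vowel is.
"sehub" has last vowel 'u'. The one such stem in the data (gamgibwum → gamgibwmast) deletes the last vowel and adds -ast (as does bankeg), so the same rule applies.
The other patterns: stems whose last vowel is 'a' or 'o' change the last vowel to 'e'; stems whose last vowel is 'i' add -im.
So sehub → sehbast.

sehbast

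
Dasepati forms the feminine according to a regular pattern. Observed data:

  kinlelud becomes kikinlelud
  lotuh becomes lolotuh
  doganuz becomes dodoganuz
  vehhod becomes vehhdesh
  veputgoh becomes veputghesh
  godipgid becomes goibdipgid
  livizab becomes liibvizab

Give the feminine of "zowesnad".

kinlelud and vehhod both end in -d yet inflect differently (kikinlelud, vehhdesh), so the final letter is not what conditions the rule; the last vowel is.
"zowesnad" has last vowel 'a'. The one such stem in the data (livizab → liibvizab) inserts -ib- after the first vowel (as does godipgid), so the same rule applies.
The other patterns: stems whose last vowel is 'u' repeat the first consonant+vowel as a prefix; stems whose last vowel is 'o' delete the last vowel and add -esh.
So zowesnad → zoibwesnad.

zoibwesnad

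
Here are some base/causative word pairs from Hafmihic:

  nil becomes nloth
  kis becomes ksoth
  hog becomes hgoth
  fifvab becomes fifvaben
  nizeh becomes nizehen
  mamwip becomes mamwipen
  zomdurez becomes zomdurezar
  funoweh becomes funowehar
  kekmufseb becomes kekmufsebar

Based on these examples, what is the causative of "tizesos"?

tizesosar

nizeh and funoweh both end in -h yet inflect differently (nizehen, funowehar), so the final letter is not what conditions the rule; the number of vowels is.
"tizesos" has 3 vowels. The stems with 3 vowels (zomdurez → zomdurezar, funoweh → funowehar, kekmufseb → kekmufsebar) add -ar.
The other patterns: stems with 1 vowel delete the last vowel and add -oth; stems with 2 vowels add -en.
So tizesos → tizesosar.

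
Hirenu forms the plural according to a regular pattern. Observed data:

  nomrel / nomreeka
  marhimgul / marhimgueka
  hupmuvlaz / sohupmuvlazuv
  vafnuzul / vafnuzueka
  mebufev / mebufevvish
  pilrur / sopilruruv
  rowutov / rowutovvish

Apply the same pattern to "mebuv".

"mebuv" ends in -v. The stems ending in -v (rowutov → rowutovvish, mebufev → mebufevvish) double the final consonant and add -ish.
So mebuv → mebuvvish.

mebuvvish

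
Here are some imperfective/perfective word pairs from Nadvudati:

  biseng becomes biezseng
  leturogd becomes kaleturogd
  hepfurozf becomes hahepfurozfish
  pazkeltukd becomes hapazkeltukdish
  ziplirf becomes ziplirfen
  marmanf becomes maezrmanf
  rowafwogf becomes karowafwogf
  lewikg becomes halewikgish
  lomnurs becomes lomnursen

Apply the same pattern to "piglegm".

"piglegm" has second-to-last letter 'g'. The stems whose second-to-last letter is 'g' (rowafwogf → karowafwogf, leturogd → kaleturogd) add the prefix ka-.
The other patterns: stems whose second-to-last letter is 'r' add -en; stems whose second-to-last letter is 'n' insert -ez- after the first vowel; stems whose second-to-last letter is 'k' or 'z' add ha- … -ish around the stem.
So piglegm → kapiglegm.

kapiglegm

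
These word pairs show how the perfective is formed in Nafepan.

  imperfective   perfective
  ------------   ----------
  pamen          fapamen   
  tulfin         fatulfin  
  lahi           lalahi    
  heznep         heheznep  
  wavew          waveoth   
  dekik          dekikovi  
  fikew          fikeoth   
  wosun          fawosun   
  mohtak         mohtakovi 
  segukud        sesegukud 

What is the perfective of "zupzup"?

pamen and fikew both have last vowel 'e' yet inflect differently (fapamen, fikeoth), so the last vowel is not what conditions the rule; the final letter is.
"zupzup" ends in -p. The one such stem in the data (heznep → heheznep) repeats the first consonant+vowel as a prefix (as do lahi, segukud), so the same rule applies.
The other patterns: stems ending in -n add the prefix fa-; stems ending in -w drop the final letter and add -oth; stems ending in -k add -ovi.
So zupzup → zuzupzup.

zuzupzup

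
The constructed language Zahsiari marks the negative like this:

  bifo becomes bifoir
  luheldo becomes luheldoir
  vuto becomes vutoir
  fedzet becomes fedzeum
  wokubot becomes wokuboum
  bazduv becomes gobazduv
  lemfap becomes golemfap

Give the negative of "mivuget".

bifo and wokubot both have last vowel 'o' yet inflect differently (bifoir, wokuboum), so the last vowel is not what conditions the rule; the final letter is.
"mivuget" ends in -t. The stems ending in -t (fedzet → fedzeum, wokubot → wokuboum) drop the final letter and add -um.
The other patterns: stems ending in -o add -ir; stems ending in -p or -v add the prefix go-.
So mivuget → mivugeum.

mivugeum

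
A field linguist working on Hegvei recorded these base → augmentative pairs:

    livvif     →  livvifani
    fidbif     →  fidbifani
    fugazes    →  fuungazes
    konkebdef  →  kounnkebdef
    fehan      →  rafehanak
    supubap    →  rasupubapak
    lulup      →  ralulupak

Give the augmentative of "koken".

kounken

"koken" has last vowel 'e'. The stems whose last vowel is 'e' (fugazes → fuungazes, konkebdef → kounnkebdef) insert -un- after the first vowel.
So koken → kounken.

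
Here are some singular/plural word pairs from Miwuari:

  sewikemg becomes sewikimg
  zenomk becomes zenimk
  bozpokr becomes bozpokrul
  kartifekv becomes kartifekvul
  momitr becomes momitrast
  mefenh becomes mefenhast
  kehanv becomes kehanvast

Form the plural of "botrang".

botrangast

"botrang" has second-to-last letter 'n'. The stems whose second-to-last letter is 'n' (mefenh → mefenhast, kehanv → kehanvast) add -ast.
So botrang → botrangast.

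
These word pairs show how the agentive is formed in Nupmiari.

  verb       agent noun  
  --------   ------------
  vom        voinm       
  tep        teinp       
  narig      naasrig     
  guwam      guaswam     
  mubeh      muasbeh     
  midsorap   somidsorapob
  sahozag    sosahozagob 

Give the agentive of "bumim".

vom and guwam both end in -m yet inflect differently (voinm, guaswam), so the final letter is not what conditions the rule; the number of vowels is.
"bumim" has 2 vowels. The stems with 2 vowels (narig → naasrig, guwam → guaswam, mubeh → muasbeh) insert -as- after the first vowel.
The other patterns: stems with 1 vowel insert -in- after the first vowel; stems with 3 vowels add so- … -ob around the stem.
So bumim → buasmim.

buasmim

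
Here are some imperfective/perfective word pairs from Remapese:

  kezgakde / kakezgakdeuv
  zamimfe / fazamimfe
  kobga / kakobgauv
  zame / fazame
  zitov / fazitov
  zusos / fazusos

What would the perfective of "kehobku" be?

kakehobkuuv

zame and kezgakde both end in -e yet inflect differently (fazame, kakezgakdeuv), so the final letter is not what conditions the rule; the first letter is.
"kehobku" begins with k-. The stems beginning with k- (kobga → kakobgauv, kezgakde → kakezgakdeuv) add ka- … -uv around the stem.
So kehobku → kakehobkuuv.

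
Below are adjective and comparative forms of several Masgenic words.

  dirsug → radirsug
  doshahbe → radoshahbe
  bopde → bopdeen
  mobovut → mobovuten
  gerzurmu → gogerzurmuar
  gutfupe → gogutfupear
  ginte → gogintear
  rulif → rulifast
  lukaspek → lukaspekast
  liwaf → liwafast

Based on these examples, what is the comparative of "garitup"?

gogaritupar

"garitup" begins with g-. The stems beginning with g- (gerzurmu → gogerzurmuar, gutfupe → gogutfupear, ginte → gogintear) add go- … -ar around the stem.
The other patterns: stems beginning with d- add the prefix ra-; stems beginning with b- or m- add -en; stems beginning with l- or r- add -ast.
So garitup → gogaritupar.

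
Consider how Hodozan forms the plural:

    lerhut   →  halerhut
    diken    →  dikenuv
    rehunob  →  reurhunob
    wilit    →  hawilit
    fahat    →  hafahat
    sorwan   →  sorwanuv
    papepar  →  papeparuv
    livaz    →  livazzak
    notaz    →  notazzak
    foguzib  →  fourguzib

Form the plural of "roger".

rogeruv

notaz and papepar both have last vowel 'a' yet inflect differently (notazzak, papeparuv), so the last vowel is not what conditions the rule; the final letter is.
"roger" ends in -r. The one such stem in the data (papepar → papeparuv) adds -uv, so the same rule applies.
So roger → rogeruv.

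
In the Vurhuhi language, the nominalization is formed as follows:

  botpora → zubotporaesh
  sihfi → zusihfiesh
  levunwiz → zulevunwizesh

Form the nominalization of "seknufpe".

zuseknufpeesh

Every pair shown (botpora → zubotporaesh, sihfi → zusihfiesh, levunwiz → zulevunwizesh) follows the same rule: add zu- … -esh around the stem.
So seknufpe → zuseknufpeesh.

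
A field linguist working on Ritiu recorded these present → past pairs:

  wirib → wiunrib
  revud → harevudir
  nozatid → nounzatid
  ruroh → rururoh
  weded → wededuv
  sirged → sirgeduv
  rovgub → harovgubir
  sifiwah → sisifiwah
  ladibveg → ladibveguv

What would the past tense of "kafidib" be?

kaunfidib

rovgub and wirib both end in -b yet inflect differently (harovgubir, wiunrib), so the final letter is not what conditions the rule; the last vowel is.
"kafidib" has last vowel 'i'. The stems whose last vowel is 'i' (wirib → wiunrib, nozatid → nounzatid) insert -un- after the first vowel.
So kafidib → kaunfidib.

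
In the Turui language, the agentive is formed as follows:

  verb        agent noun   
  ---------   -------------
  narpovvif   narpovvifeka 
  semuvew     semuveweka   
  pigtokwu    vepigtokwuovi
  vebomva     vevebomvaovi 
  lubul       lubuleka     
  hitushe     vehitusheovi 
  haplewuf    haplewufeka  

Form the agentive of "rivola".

verivolaovi

hitushe and semuvew both have last vowel 'e' yet inflect differently (vehitusheovi, semuveweka), so the last vowel is not what conditions the rule; whether the stem ends in a vowel or a consonant is.
"rivola" ends in a vowel. The stems ending in a vowel (hitushe → vehitusheovi, vebomva → vevebomvaovi, pigtokwu → vepigtokwuovi) add ve- … -ovi around the stem.
The other pattern: stems ending in a consonant add -eka.
So rivola → verivolaovi.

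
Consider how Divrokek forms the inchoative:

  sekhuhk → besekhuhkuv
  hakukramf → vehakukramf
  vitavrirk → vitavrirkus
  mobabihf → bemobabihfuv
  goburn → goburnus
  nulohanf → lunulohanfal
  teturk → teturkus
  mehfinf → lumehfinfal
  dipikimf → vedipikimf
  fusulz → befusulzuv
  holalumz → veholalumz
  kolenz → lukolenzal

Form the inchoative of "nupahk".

benupahkuv

kolenz and holalumz both end in -z yet inflect differently (lukolenzal, veholalumz), so the final letter is not what conditions the rule; the second-to-last letter is.
"nupahk" has second-to-last letter 'h'. The stems whose second-to-last letter is 'h' (sekhuhk → besekhuhkuv, mobabihf → bemobabihfuv) add be- … -uv around the stem.
So nupahk → benupahkuv.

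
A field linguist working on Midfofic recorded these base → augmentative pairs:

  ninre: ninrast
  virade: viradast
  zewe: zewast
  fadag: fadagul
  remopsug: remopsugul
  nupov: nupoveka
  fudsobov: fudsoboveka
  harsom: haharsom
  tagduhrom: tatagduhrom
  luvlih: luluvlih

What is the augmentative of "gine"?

nupov and harsom both have last vowel 'o' yet inflect differently (nupoveka, haharsom), so the last vowel is not what conditions the rule; the final letter is.
"gine" ends in -e. The stems ending in -e (ninre → ninrast, virade → viradast, zewe → zewast) drop the final letter and add -ast.
The other patterns: stems ending in -g add -ul; stems ending in -v add -eka; stems ending in -h or -m repeat the first consonant+vowel as a prefix.
So gine → ginast.

ginast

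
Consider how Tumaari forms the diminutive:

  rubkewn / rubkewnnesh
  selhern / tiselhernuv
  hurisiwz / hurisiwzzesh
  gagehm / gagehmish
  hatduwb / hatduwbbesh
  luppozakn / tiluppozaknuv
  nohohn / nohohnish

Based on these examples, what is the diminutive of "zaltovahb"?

zaltovahbish

"zaltovahb" has second-to-last letter 'h'. The stems whose second-to-last letter is 'h' (gagehm → gagehmish, nohohn → nohohnish) add -ish.
The other patterns: stems whose second-to-last letter is 'w' double the final consonant and add -esh; stems whose second-to-last letter is 'k' or 'r' add ti- … -uv around the stem.
So zaltovahb → zaltovahbish.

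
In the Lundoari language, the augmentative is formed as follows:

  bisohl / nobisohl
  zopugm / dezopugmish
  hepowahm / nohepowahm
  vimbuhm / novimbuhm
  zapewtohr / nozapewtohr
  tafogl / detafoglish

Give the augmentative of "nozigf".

denozigfish

bisohl and tafogl both end in -l yet inflect differently (nobisohl, detafoglish), so the final letter is not what conditions the rule; the second-to-last letter is.
"nozigf" has second-to-last letter 'g'. The stems whose second-to-last letter is 'g' (tafogl → detafoglish, zopugm → dezopugmish) add de- … -ish around the stem.
The other pattern: stems whose second-to-last letter is 'h' add the prefix no-.
So nozigf → denozigfish.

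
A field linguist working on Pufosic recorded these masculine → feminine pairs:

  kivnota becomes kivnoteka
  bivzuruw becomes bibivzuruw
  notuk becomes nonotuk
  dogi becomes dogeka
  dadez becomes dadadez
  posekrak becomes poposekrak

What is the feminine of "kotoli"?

kivnota and posekrak both have last vowel 'a' yet inflect differently (kivnoteka, poposekrak), so the last vowel is not what conditions the rule; whether the stem ends in a vowel or a consonant is.
"kotoli" ends in a vowel. The stems ending in a vowel (kivnota → kivnoteka, dogi → dogeka) drop the final letter and add -eka.
The other pattern: stems ending in a consonant repeat the first consonant+vowel as a prefix.
So kotoli → kotoleka.

kotoleka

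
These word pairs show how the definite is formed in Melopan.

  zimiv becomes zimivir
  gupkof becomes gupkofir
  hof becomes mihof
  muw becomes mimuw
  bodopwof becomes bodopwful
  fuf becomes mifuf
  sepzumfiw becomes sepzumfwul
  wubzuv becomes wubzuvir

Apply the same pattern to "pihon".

fuf and gupkof both end in -f yet inflect differently (mifuf, gupkofir), so the final letter is not what conditions the rule; the number of vowels is.
"pihon" has 2 vowels. The stems with 2 vowels (wubzuv → wubzuvir, gupkof → gupkofir, zimiv → zimivir) add -ir.
The other patterns: stems with 1 vowel add the prefix mi-; stems with 3 vowels delete the last vowel and add -ul.
So pihon → pihonir.

pihonir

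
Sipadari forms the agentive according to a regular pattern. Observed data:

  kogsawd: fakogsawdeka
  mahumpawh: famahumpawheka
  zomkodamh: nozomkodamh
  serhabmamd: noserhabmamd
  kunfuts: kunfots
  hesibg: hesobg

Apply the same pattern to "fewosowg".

"fewosowg" has second-to-last letter 'w'. The stems whose second-to-last letter is 'w' (kogsawd → fakogsawdeka, mahumpawh → famahumpawheka) add fa- … -eka around the stem.
So fewosowg → fafewosowgeka.

fafewosowgeka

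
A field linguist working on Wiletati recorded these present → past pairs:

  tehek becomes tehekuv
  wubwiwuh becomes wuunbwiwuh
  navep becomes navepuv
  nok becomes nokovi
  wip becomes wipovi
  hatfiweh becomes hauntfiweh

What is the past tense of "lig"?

ligovi

nok and tehek both end in -k yet inflect differently (nokovi, tehekuv), so the final letter is not what conditions the rule; the number of vowels is.
"lig" has 1 vowel. The stems with 1 vowel (nok → nokovi, wip → wipovi) add -ovi.
The other patterns: stems with 2 vowels add -uv; stems with 3 vowels insert -un- after the first vowel.
So lig → ligovi.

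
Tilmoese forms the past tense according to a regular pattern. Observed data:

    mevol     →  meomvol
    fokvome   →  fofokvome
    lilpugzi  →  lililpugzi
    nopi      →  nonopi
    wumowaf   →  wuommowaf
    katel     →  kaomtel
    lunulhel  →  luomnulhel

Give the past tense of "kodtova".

katel and fokvome both have last vowel 'e' yet inflect differently (kaomtel, fofokvome), so the last vowel is not what conditions the rule; whether the stem ends in a vowel or a consonant is.
"kodtova" ends in a vowel. The stems ending in a vowel (nopi → nonopi, lilpugzi → lililpugzi, fokvome → fofokvome) repeat the first consonant+vowel as a prefix.
The other pattern: stems ending in a consonant insert -om- after the first vowel.
So kodtova → kokodtova.

kokodtova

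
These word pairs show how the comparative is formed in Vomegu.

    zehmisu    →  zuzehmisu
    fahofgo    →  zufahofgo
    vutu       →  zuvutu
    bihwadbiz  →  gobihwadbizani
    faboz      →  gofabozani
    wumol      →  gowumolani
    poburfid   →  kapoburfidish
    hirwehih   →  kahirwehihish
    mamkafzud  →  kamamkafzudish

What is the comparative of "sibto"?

zusibto

fahofgo and faboz both have last vowel 'o' yet inflect differently (zufahofgo, gofabozani), so the last vowel is not what conditions the rule; the final letter is.
"sibto" ends in -o. The one such stem in the data (fahofgo → zufahofgo) adds the prefix zu-, so the same rule applies.
The other patterns: stems ending in -l or -z add go- … -ani around the stem; stems ending in -d or -h add ka- … -ish around the stem.
So sibto → zusibto.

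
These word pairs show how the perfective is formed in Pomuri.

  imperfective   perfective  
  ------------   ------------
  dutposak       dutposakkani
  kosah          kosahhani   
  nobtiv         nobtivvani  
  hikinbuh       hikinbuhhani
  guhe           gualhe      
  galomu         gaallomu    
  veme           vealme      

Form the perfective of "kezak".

hikinbuh and galomu both have last vowel 'u' yet inflect differently (hikinbuhhani, gaallomu), so the last vowel is not what conditions the rule; whether the stem ends in a vowel or a consonant is.
"kezak" ends in a consonant. The stems ending in a consonant (dutposak → dutposakkani, kosah → kosahhani, nobtiv → nobtivvani) double the final consonant and add -ani.
The other pattern: stems ending in a vowel insert -al- after the first vowel.
So kezak → kezakkani.

kezakkani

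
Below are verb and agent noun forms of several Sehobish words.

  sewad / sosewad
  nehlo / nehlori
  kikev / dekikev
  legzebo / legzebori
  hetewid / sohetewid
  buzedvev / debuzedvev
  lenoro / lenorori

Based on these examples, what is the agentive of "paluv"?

depaluv

buzedvev and lenoro both have 3 vowels yet inflect differently (debuzedvev, lenorori), so the number of vowels is not what conditions the rule; the final letter is.
"paluv" ends in -v. The stems ending in -v (kikev → dekikev, buzedvev → debuzedvev) add the prefix de-.
So paluv → depaluv.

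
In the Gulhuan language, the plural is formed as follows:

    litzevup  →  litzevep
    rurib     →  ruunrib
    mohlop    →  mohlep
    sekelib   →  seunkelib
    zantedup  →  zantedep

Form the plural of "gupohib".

guunpohib

"gupohib" ends in -b. The stems ending in -b (rurib → ruunrib, sekelib → seunkelib) insert -un- after the first vowel.
So gupohib → guunpohib.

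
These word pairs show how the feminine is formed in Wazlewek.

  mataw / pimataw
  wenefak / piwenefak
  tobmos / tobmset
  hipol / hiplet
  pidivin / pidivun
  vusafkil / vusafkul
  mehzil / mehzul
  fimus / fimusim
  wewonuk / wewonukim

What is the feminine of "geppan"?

pigeppan

hipol and vusafkil both end in -l yet inflect differently (hiplet, vusafkul), so the final letter is not what conditions the rule; the last vowel is.
"geppan" has last vowel 'a'. The stems whose last vowel is 'a' (mataw → pimataw, wenefak → piwenefak) add the prefix pi-.
So geppan → pigeppan.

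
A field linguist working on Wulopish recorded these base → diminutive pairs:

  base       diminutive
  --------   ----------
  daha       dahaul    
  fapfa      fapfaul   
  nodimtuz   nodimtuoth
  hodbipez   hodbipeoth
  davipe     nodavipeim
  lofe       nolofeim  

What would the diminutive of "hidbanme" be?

nohidbanmeim

hodbipez and davipe both have last vowel 'e' yet inflect differently (hodbipeoth, nodavipeim), so the last vowel is not what conditions the rule; the final letter is.
"hidbanme" ends in -e. The stems ending in -e (davipe → nodavipeim, lofe → nolofeim) add no- … -im around the stem.
The other patterns: stems ending in -a add -ul; stems ending in -z drop the final letter and add -oth.
So hidbanme → nohidbanmeim.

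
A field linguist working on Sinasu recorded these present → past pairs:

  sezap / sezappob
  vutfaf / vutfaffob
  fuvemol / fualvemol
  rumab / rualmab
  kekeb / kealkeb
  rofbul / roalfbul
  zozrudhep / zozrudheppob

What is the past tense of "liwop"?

zozrudhep and kekeb both have last vowel 'e' yet inflect differently (zozrudheppob, kealkeb), so the last vowel is not what conditions the rule; the final letter is.
"liwop" ends in -p. The stems ending in -p (sezap → sezappob, zozrudhep → zozrudheppob) double the final consonant and add -ob.
So liwop → liwoppob.

liwoppob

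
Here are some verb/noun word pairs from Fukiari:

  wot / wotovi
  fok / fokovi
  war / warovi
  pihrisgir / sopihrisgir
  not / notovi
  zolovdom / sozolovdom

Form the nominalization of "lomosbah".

solomosbah

war and pihrisgir both end in -r yet inflect differently (warovi, sopihrisgir), so the final letter is not what conditions the rule; the number of vowels is.
"lomosbah" has 3 vowels. The stems with 3 vowels (pihrisgir → sopihrisgir, zolovdom → sozolovdom) add the prefix so-.
So lomosbah → solomosbah.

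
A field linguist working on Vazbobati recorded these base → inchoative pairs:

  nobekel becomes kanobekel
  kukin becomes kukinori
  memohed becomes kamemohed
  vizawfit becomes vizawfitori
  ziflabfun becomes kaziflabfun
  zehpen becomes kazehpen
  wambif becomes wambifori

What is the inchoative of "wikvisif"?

kukin and zehpen both end in -n yet inflect differently (kukinori, kazehpen), so the final letter is not what conditions the rule; the last vowel is.
"wikvisif" has last vowel 'i'. The stems whose last vowel is 'i' (wambif → wambifori, kukin → kukinori, vizawfit → vizawfitori) add -ori.
The other pattern: stems whose last vowel is 'e' or 'u' add the prefix ka-.
So wikvisif → wikvisifori.

wikvisifori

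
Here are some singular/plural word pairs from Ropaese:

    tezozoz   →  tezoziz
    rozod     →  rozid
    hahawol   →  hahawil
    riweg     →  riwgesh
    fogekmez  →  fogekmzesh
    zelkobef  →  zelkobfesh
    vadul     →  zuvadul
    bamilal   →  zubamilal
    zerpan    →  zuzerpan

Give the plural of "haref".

tezozoz and fogekmez both end in -z yet inflect differently (tezoziz, fogekmzesh), so the final letter is not what conditions the rule; the last vowel is.
"haref" has last vowel 'e'. The stems whose last vowel is 'e' (riweg → riwgesh, fogekmez → fogekmzesh, zelkobef → zelkobfesh) delete the last vowel and add -esh.
The other patterns: stems whose last vowel is 'o' change the last vowel to 'i'; stems whose last vowel is 'a' or 'u' add the prefix zu-.
So haref → harfesh.

harfesh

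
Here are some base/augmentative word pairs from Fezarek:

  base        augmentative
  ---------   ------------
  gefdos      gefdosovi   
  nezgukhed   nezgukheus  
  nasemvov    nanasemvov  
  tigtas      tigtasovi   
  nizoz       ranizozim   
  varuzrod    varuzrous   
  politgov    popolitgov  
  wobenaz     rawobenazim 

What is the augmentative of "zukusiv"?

nizoz and gefdos both have last vowel 'o' yet inflect differently (ranizozim, gefdosovi), so the last vowel is not what conditions the rule; the final letter is.
"zukusiv" ends in -v. The stems ending in -v (nasemvov → nanasemvov, politgov → popolitgov) repeat the first consonant+vowel as a prefix.
The other patterns: stems ending in -z add ra- … -im around the stem; stems ending in -s add -ovi; stems ending in -d drop the final letter and add -us.
So zukusiv → zuzukusiv.

zuzukusiv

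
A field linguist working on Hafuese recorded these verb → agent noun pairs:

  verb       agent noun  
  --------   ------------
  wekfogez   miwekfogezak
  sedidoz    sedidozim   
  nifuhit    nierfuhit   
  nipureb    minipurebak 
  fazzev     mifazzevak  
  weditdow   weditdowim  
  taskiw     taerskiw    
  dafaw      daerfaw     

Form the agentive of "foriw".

wekfogez and sedidoz both end in -z yet inflect differently (miwekfogezak, sedidozim), so the final letter is not what conditions the rule; the last vowel is.
"foriw" has last vowel 'i'. The stems whose last vowel is 'i' (nifuhit → nierfuhit, taskiw → taerskiw) insert -er- after the first vowel.
The other patterns: stems whose last vowel is 'e' add mi- … -ak around the stem; stems whose last vowel is 'o' add -im.
So foriw → foerriw.

foerriw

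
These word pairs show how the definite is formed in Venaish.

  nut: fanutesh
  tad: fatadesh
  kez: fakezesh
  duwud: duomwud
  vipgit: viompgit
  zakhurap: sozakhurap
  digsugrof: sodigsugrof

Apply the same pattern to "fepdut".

feompdut

tad and duwud both end in -d yet inflect differently (fatadesh, duomwud), so the final letter is not what conditions the rule; the number of vowels is.
"fepdut" has 2 vowels. The stems with 2 vowels (duwud → duomwud, vipgit → viompgit) insert -om- after the first vowel.
The other patterns: stems with 1 vowel add fa- … -esh around the stem; stems with 3 vowels add the prefix so-.
So fepdut → feompdut.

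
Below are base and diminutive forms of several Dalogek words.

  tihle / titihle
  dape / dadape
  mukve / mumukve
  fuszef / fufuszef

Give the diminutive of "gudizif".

Every pair shown (tihle → titihle, dape → dadape, mukve → mumukve, …) follows the same rule: repeat the first consonant+vowel as a prefix.
So gudizif → gugudizif.

gugudizif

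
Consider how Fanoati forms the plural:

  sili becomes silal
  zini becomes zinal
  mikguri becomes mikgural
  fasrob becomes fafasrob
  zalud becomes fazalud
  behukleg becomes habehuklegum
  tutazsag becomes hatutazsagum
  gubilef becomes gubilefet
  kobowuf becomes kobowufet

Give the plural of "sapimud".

behukleg and gubilef both have last vowel 'e' yet inflect differently (habehuklegum, gubilefet), so the last vowel is not what conditions the rule; the final letter is.
"sapimud" ends in -d. The one such stem in the data (zalud → fazalud) adds the prefix fa-, so the same rule applies.
So sapimud → fasapimud.

fasapimud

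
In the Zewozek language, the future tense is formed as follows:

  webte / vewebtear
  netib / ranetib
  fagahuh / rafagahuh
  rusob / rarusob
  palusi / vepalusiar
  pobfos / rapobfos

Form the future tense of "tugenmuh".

"tugenmuh" ends in a consonant. The stems ending in a consonant (rusob → rarusob, fagahuh → rafagahuh, pobfos → rapobfos) add the prefix ra-.
So tugenmuh → ratugenmuh.

ratugenmuh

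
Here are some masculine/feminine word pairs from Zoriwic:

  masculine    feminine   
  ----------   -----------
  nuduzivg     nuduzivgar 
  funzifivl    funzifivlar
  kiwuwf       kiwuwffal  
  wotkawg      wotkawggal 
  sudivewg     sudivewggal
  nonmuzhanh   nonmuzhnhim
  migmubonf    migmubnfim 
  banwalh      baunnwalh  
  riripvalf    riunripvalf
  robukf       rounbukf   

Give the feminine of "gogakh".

nuduzivg and wotkawg both end in -g yet inflect differently (nuduzivgar, wotkawggal), so the final letter is not what conditions the rule; the second-to-last letter is.
"gogakh" has second-to-last letter 'k'. The one such stem in the data (robukf → rounbukf) inserts -un- after the first vowel (as do banwalh, riripvalf), so the same rule applies.
The other patterns: stems whose second-to-last letter is 'v' add -ar; stems whose second-to-last letter is 'w' double the final consonant and add -al; stems whose second-to-last letter is 'n' delete the last vowel and add -im.
So gogakh → goungakh.

goungakh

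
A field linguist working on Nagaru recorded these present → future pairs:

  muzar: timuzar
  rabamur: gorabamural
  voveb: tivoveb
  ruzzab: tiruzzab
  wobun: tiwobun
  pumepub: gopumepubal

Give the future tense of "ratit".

"ratit" has 2 vowels. The stems with 2 vowels (ruzzab → tiruzzab, wobun → tiwobun, muzar → timuzar) add the prefix ti-.
So ratit → tiratit.

tiratit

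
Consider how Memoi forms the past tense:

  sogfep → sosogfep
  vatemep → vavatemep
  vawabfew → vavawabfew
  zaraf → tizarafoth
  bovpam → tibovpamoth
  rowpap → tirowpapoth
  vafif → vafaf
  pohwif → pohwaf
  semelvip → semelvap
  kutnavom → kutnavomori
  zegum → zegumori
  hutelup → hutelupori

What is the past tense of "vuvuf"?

sogfep and rowpap both end in -p yet inflect differently (sosogfep, tirowpapoth), so the final letter is not what conditions the rule; the last vowel is.
"vuvuf" has last vowel 'u'. The stems whose last vowel is 'u' (zegum → zegumori, hutelup → hutelupori) add -ori.
The other patterns: stems whose last vowel is 'e' repeat the first consonant+vowel as a prefix; stems whose last vowel is 'a' add ti- … -oth around the stem; stems whose last vowel is 'i' change the last vowel to 'a'.
So vuvuf → vuvufori.

vuvufori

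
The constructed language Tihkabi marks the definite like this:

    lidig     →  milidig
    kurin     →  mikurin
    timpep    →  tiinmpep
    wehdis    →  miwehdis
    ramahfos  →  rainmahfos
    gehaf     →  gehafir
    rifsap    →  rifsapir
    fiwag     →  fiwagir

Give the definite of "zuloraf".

zulorafir

lidig and fiwag both end in -g yet inflect differently (milidig, fiwagir), so the final letter is not what conditions the rule; the last vowel is.
"zuloraf" has last vowel 'a'. The stems whose last vowel is 'a' (gehaf → gehafir, fiwag → fiwagir, rifsap → rifsapir) add -ir.
So zuloraf → zulorafir.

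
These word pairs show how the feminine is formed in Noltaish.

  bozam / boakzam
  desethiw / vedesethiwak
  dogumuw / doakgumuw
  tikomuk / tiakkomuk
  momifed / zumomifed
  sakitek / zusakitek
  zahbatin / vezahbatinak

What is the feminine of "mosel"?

zumosel

tikomuk and sakitek both end in -k yet inflect differently (tiakkomuk, zusakitek), so the final letter is not what conditions the rule; the last vowel is.
"mosel" has last vowel 'e'. The stems whose last vowel is 'e' (momifed → zumomifed, sakitek → zusakitek) add the prefix zu-.
The other patterns: stems whose last vowel is 'a' or 'u' insert -ak- after the first vowel; stems whose last vowel is 'i' add ve- … -ak around the stem.
So mosel → zumosel.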